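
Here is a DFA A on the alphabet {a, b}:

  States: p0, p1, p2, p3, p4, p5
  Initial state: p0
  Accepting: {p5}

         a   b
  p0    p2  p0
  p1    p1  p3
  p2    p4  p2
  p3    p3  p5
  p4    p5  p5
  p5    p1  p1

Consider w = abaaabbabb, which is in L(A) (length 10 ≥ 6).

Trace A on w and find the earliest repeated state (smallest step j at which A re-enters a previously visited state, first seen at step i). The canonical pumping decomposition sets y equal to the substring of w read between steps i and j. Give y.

b

State sequence: p0 -a-> p2 -b-> p2 -a-> p4 -a-> p5 -a-> p1 -b-> p3 -b-> p5 -a-> p1 -b-> p3 -b-> p5
First repeat at step 2: p2 was already visited.

So i = 1, j = 2, giving x = w[0:1] = a, y = w[1:2] = b, z = w[2:10] = aaabbabb.
Check: |xy| = 2 ≤ 6 and |y| = 1 ≥ 1. Reading y takes A from p2 back to p2, so every xyⁱz is accepted.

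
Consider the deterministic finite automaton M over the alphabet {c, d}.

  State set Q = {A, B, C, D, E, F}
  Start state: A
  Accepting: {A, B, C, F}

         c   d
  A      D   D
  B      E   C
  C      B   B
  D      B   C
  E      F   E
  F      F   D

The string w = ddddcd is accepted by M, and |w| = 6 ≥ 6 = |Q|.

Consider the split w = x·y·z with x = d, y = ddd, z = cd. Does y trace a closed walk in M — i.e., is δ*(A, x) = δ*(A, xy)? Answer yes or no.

no

Run of M on the first 4 characters of w = d d d d:
  step 0: A  (start)
  step 1: D  (read d: A→D)
  step 2: C  (read d: D→C)
  step 3: B  (read d: C→B)
  step 4: C  (read d: B→C)

After x (step 1): D. After xy (step 4): C.
They differ (D ≠ C), so y is not a cycle from the state after x; this split is not the one the pumping-lemma construction produces, and pumping y need not keep the string in L(M).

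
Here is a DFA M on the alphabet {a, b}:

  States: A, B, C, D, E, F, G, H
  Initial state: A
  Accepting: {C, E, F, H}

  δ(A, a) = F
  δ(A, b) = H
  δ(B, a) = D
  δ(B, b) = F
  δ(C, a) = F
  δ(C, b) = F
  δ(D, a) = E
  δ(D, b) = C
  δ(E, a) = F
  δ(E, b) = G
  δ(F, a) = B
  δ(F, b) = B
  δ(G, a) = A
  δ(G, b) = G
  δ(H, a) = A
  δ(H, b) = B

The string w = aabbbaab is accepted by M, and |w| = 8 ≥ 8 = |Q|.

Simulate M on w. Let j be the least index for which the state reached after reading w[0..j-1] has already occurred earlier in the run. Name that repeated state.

F

Run of M on w = a a b b b a a b:
  step 0: A  (start)
  step 1: F  (read a: A→F)
  step 2: B  (read a: F→B)
  step 3: F  (read b: B→F)   ← first repeat (F seen earlier)
  step 4: B  (read b: F→B)
  step 5: F  (read b: B→F)
  step 6: B  (read a: F→B)
  step 7: D  (read a: B→D)
  step 8: C  (read b: D→C)

The earliest repeat is at step j = 3: M is in F, which it already visited at step i = 1.
With |Q| = 8, pigeonhole forces a state repeat no later than step 8; the substring read between the first and second visits to that state can be pumped.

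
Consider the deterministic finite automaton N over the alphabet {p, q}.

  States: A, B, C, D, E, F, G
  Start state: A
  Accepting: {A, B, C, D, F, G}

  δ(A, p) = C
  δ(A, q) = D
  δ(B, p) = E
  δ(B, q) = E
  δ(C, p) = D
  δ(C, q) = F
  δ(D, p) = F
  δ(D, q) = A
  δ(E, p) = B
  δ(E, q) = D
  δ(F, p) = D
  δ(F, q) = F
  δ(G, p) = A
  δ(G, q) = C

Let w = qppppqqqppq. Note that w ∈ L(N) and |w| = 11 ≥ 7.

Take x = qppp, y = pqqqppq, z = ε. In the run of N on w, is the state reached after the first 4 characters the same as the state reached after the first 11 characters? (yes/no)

no

State sequence: A -q-> D -p-> F -p-> D -p-> F -p-> D -q-> A -q-> D -q-> A -p-> C -p-> D -q-> A

After x (step 4): F. After xy (step 11): A.
They differ (F ≠ A), so y is not a cycle from the state after x; this split is not the one the pumping-lemma construction produces, and pumping y need not keep the string in L(N).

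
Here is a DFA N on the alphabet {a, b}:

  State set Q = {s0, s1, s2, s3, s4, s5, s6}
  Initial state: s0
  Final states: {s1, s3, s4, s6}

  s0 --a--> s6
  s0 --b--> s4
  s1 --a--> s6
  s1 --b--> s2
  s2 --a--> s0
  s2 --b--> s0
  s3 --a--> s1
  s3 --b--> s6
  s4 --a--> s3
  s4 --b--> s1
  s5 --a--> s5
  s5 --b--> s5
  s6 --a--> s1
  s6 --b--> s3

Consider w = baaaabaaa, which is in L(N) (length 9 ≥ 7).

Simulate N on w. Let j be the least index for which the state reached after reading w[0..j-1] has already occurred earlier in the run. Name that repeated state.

s1

Run of N on w = b a a a a b a a a:
  step 0: s0  (start)
  step 1: s4  (read b: s0→s4)
  step 2: s3  (read a: s4→s3)
  step 3: s1  (read a: s3→s1)
  step 4: s6  (read a: s1→s6)
  step 5: s1  (read a: s6→s1)   ← first repeat (s1 seen earlier)
  step 6: s2  (read b: s1→s2)
  step 7: s0  (read a: s2→s0)
  step 8: s6  (read a: s0→s6)
  step 9: s1  (read a: s6→s1)

The earliest repeat is at step j = 5: N is in s1, which it already visited at step i = 3.
With |Q| = 7, pigeonhole forces a state repeat no later than step 7; the substring read between the first and second visits to that state can be pumped.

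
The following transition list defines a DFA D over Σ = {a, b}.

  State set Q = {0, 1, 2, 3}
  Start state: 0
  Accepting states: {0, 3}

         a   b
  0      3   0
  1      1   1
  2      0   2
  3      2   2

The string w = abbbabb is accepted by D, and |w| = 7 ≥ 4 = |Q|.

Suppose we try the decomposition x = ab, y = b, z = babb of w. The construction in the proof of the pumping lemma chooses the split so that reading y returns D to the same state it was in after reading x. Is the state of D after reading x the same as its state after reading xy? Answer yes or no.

Run of D on the first 3 characters of w = a b b:
  step 0: 0  (start)
  step 1: 3  (read a: 0→3)
  step 2: 2  (read b: 3→2)
  step 3: 2  (read b: 2→2)

After x (step 2): 2. After xy (step 3): 2.
They match, so y = b drives D around a cycle from 2 back to itself; pumping y any number of times keeps D in 2 before reading z, and xyⁱz ∈ L(D) for every i ≥ 0.

yes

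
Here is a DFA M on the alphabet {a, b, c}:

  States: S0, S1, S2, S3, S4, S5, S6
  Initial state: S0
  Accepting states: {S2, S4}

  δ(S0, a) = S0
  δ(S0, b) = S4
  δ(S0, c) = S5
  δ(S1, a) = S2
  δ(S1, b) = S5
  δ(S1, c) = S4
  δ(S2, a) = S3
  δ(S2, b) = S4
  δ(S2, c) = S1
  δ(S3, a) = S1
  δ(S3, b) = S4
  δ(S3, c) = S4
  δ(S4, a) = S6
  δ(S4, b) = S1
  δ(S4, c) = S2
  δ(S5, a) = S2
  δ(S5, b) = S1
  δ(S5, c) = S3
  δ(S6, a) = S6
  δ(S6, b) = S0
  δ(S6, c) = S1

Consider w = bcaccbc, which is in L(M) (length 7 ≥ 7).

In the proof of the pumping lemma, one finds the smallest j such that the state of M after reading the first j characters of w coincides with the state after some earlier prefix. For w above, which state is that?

S4

Run of M on w = b c a c c b c:
  step 0: S0  (start)
  step 1: S4  (read b: S0→S4)
  step 2: S2  (read c: S4→S2)
  step 3: S3  (read a: S2→S3)
  step 4: S4  (read c: S3→S4)   ← first repeat (S4 seen earlier)
  step 5: S2  (read c: S4→S2)
  step 6: S4  (read b: S2→S4)
  step 7: S2  (read c: S4→S2)

The earliest repeat is at step j = 4: M is in S4, which it already visited at step i = 1.
Pumping length from the standard proof: p = 7 (the number of states). The repeated state found above gives |xy| = j ≤ 7 and |y| = j − i ≥ 1.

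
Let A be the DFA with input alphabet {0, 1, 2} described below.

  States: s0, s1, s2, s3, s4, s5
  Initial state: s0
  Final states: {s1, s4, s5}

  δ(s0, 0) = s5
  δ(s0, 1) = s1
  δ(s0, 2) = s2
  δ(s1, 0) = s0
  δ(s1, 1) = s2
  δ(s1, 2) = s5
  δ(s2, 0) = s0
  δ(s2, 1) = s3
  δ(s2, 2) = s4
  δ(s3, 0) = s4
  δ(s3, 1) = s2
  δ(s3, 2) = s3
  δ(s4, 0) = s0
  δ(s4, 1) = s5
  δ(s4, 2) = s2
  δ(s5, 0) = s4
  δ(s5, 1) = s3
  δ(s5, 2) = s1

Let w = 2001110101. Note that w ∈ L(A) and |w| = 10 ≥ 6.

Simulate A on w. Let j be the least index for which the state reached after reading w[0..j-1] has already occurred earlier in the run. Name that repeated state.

State sequence: s0 -2-> s2 -0-> s0 -0-> s5 -1-> s3 -1-> s2 -1-> s3 -0-> s4 -1-> s5 -0-> s4 -1-> s5
First repeat at step 2: s0 was already visited.

The earliest repeat is at step j = 2: A is in s0, which it already visited at step i = 0.

s0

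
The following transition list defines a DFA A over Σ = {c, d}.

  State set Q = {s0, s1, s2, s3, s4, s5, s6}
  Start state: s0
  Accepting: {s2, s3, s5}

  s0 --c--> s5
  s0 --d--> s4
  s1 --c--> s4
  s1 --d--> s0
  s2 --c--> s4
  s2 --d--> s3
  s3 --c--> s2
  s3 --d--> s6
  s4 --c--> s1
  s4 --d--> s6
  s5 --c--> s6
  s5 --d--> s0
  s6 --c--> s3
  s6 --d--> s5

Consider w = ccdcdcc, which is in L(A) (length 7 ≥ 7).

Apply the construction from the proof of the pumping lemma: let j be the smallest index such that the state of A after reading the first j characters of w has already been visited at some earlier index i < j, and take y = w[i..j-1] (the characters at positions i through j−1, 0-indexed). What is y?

Run of A on w = c c d c d c c:
  step 0: s0  (start)
  step 1: s5  (read c: s0→s5)
  step 2: s6  (read c: s5→s6)
  step 3: s5  (read d: s6→s5)   ← first repeat (s5 seen earlier)
  step 4: s6  (read c: s5→s6)
  step 5: s5  (read d: s6→s5)
  step 6: s6  (read c: s5→s6)
  step 7: s3  (read c: s6→s3)

So i = 1, j = 3, giving x = w[0:1] = c, y = w[1:3] = cd, z = w[3:7] = cdcc.
Check: |xy| = 3 ≤ 7 and |y| = 2 ≥ 1. Reading y takes A from s5 back to s5, so every xyⁱz is accepted.
The DFA has 7 states, so the proof of the pumping lemma guarantees a repeated state among the first 7+1 visited; the segment between the two visits is the pumpable y.

cd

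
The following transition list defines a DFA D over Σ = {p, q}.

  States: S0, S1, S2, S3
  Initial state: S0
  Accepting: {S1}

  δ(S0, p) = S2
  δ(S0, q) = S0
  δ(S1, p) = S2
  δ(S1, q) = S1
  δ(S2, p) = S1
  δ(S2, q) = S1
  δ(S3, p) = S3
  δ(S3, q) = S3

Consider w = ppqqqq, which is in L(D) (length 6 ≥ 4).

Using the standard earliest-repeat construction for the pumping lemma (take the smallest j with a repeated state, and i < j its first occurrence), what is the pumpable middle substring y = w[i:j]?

State sequence: S0 -p-> S2 -p-> S1 -q-> S1 -q-> S1 -q-> S1 -q-> S1
First repeat at step 3: S1 was already visited.

So i = 2, j = 3, giving x = w[0:2] = pp, y = w[2:3] = q, z = w[3:6] = qqq.
Check: |xy| = 3 ≤ 4 and |y| = 1 ≥ 1. Reading y takes D from S1 back to S1, so every xyⁱz is accepted.
With |Q| = 4, pigeonhole forces a state repeat no later than step 4; the substring read between the first and second visits to that state can be pumped.

q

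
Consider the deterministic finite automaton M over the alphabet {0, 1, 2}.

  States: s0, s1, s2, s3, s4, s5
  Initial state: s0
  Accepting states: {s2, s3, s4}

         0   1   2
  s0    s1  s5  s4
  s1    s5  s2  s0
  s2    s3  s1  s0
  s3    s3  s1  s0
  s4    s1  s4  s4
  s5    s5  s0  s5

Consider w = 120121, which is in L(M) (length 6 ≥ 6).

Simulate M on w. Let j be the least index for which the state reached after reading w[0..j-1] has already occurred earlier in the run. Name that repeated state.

s5

State sequence: s0 -1-> s5 -2-> s5 -0-> s5 -1-> s0 -2-> s4 -1-> s4
First repeat at step 2: s5 was already visited.

The earliest repeat is at step j = 2: M is in s5, which it already visited at step i = 1.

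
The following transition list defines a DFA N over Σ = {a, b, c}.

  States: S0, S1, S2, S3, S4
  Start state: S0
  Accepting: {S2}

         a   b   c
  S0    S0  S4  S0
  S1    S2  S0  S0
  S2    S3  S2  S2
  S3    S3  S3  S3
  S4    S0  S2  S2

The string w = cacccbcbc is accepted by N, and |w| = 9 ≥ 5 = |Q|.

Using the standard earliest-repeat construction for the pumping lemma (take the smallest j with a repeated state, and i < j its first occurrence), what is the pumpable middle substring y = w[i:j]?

State sequence: S0 -c-> S0 -a-> S0 -c-> S0 -c-> S0 -c-> S0 -b-> S4 -c-> S2 -b-> S2 -c-> S2
First repeat at step 1: S0 was already visited.

So i = 0, j = 1, giving x = w[0:0] = ε, y = w[0:1] = c, z = w[1:9] = acccbcbc.
Check: |xy| = 1 ≤ 5 and |y| = 1 ≥ 1. Reading y takes N from S0 back to S0, so every xyⁱz is accepted.
Since N has 5 states, any run of length ≥ 5 visits 5+1 states, so by pigeonhole some state repeats within the first 5 steps — that repeat gives the pumpable loop.

c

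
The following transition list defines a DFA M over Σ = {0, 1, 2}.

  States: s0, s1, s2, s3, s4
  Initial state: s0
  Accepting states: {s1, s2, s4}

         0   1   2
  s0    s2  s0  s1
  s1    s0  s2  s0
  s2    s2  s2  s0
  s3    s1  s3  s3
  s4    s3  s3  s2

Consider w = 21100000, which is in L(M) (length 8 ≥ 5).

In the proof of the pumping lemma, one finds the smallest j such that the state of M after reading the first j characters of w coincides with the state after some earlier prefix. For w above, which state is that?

State sequence: s0 -2-> s1 -1-> s2 -1-> s2 -0-> s2 -0-> s2 -0-> s2 -0-> s2 -0-> s2
First repeat at step 3: s2 was already visited.

The earliest repeat is at step j = 3: M is in s2, which it already visited at step i = 2.
With |Q| = 5, pigeonhole forces a state repeat no later than step 5; the substring read between the first and second visits to that state can be pumped.

s2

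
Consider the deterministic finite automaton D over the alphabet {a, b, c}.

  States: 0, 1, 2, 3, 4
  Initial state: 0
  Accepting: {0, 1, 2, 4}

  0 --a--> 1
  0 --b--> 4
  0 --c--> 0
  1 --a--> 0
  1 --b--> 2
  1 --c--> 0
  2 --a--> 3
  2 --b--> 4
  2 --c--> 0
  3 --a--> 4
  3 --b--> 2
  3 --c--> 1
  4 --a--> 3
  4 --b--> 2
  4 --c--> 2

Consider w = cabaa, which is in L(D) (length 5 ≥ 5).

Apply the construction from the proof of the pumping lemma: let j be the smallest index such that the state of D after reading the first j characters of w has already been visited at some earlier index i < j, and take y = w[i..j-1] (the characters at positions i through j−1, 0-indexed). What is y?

c

State sequence: 0 -c-> 0 -a-> 1 -b-> 2 -a-> 3 -a-> 4
First repeat at step 1: 0 was already visited.

So i = 0, j = 1, giving x = w[0:0] = ε, y = w[0:1] = c, z = w[1:5] = abaa.
Check: |xy| = 1 ≤ 5 and |y| = 1 ≥ 1. Reading y takes D from 0 back to 0, so every xyⁱz is accepted.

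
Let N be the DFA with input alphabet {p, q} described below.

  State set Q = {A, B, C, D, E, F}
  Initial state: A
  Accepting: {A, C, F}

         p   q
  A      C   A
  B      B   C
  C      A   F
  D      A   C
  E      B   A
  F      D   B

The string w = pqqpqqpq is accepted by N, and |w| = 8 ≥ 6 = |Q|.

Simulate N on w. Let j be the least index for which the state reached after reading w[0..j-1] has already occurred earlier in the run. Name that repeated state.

B

Run of N on w = p q q p q q p q:
  step 0: A  (start)
  step 1: C  (read p: A→C)
  step 2: F  (read q: C→F)
  step 3: B  (read q: F→B)
  step 4: B  (read p: B→B)   ← first repeat (B seen earlier)
  step 5: C  (read q: B→C)
  step 6: F  (read q: C→F)
  step 7: D  (read p: F→D)
  step 8: C  (read q: D→C)

The earliest repeat is at step j = 4: N is in B, which it already visited at step i = 3.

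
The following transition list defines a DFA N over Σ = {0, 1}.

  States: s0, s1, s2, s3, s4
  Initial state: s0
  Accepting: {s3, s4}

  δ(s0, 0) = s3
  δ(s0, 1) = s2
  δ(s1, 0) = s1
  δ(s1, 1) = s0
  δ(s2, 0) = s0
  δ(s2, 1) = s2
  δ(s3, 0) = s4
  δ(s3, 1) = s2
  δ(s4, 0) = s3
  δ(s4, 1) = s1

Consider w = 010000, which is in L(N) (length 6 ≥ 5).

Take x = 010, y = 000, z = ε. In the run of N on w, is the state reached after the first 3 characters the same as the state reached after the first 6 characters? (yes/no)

Run of N on the first 6 characters of w = 0 1 0 0 0 0:
  step 0: s0  (start)
  step 1: s3  (read 0: s0→s3)
  step 2: s2  (read 1: s3→s2)
  step 3: s0  (read 0: s2→s0)
  step 4: s3  (read 0: s0→s3)
  step 5: s4  (read 0: s3→s4)
  step 6: s3  (read 0: s4→s3)

After x (step 3): s0. After xy (step 6): s3.
They differ (s0 ≠ s3), so y is not a cycle from the state after x; this split is not the one the pumping-lemma construction produces, and pumping y need not keep the string in L(N).

no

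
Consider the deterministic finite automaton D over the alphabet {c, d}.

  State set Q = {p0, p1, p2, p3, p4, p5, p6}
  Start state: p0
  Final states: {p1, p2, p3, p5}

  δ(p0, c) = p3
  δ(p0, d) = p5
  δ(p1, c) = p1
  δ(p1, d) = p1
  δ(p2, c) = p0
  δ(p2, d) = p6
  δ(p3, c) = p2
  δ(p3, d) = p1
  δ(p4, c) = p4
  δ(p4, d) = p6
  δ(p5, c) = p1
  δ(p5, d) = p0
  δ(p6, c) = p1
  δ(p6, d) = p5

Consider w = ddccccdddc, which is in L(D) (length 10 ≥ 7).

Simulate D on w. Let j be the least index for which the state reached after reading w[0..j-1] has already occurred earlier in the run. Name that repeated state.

State sequence: p0 -d-> p5 -d-> p0 -c-> p3 -c-> p2 -c-> p0 -c-> p3 -d-> p1 -d-> p1 -d-> p1 -c-> p1
First repeat at step 2: p0 was already visited.

The earliest repeat is at step j = 2: D is in p0, which it already visited at step i = 0.

p0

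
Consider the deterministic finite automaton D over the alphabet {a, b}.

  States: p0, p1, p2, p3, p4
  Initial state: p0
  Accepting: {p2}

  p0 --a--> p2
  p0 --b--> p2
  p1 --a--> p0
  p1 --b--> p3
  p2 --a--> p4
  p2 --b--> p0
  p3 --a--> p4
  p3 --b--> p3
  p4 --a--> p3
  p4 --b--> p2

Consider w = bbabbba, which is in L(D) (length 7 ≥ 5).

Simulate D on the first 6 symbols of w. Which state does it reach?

p0

Run of D on the first 6 characters of w = b b a b b b:
  step 0: p0  (start)
  step 1: p2  (read b: p0→p2)
  step 2: p0  (read b: p2→p0)
  step 3: p2  (read a: p0→p2)
  step 4: p0  (read b: p2→p0)
  step 5: p2  (read b: p0→p2)
  step 6: p0  (read b: p2→p0)

After reading 6 characters, D is in state p0.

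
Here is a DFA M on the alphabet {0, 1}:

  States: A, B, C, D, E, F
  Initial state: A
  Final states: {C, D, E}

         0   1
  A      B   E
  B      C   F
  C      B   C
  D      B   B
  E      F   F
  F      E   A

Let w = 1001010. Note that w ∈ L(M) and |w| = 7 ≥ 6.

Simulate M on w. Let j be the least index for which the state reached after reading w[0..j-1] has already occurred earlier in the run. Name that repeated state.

E

Run of M on w = 1 0 0 1 0 1 0:
  step 0: A  (start)
  step 1: E  (read 1: A→E)
  step 2: F  (read 0: E→F)
  step 3: E  (read 0: F→E)   ← first repeat (E seen earlier)
  step 4: F  (read 1: E→F)
  step 5: E  (read 0: F→E)
  step 6: F  (read 1: E→F)
  step 7: E  (read 0: F→E)

The earliest repeat is at step j = 3: M is in E, which it already visited at step i = 1.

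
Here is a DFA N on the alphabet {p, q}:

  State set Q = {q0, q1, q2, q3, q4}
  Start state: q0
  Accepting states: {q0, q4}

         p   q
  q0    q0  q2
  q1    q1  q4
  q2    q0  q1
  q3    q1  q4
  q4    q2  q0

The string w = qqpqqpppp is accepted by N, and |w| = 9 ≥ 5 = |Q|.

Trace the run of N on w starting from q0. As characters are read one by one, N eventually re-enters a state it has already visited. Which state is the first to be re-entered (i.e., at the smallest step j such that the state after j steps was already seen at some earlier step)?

q1

State sequence: q0 -q-> q2 -q-> q1 -p-> q1 -q-> q4 -q-> q0 -p-> q0 -p-> q0 -p-> q0 -p-> q0
First repeat at step 3: q1 was already visited.

The earliest repeat is at step j = 3: N is in q1, which it already visited at step i = 2.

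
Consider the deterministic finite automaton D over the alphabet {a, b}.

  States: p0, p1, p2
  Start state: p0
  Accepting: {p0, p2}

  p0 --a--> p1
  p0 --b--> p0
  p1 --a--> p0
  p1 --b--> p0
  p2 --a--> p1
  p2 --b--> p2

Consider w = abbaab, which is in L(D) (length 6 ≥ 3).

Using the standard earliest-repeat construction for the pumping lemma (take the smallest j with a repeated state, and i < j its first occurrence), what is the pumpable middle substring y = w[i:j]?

Run of D on w = a b b a a b:
  step 0: p0  (start)
  step 1: p1  (read a: p0→p1)
  step 2: p0  (read b: p1→p0)   ← first repeat (p0 seen earlier)
  step 3: p0  (read b: p0→p0)
  step 4: p1  (read a: p0→p1)
  step 5: p0  (read a: p1→p0)
  step 6: p0  (read b: p0→p0)

So i = 0, j = 2, giving x = w[0:0] = ε, y = w[0:2] = ab, z = w[2:6] = baab.
Check: |xy| = 2 ≤ 3 and |y| = 2 ≥ 1. Reading y takes D from p0 back to p0, so every xyⁱz is accepted.

ab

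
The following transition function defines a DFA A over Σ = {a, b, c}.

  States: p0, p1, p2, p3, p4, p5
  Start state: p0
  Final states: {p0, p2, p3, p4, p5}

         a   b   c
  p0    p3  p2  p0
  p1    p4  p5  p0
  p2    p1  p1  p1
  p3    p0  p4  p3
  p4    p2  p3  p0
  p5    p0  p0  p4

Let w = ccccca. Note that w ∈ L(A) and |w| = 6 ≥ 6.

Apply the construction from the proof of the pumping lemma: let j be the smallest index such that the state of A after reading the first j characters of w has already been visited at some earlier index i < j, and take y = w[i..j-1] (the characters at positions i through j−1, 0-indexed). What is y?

c

State sequence: p0 -c-> p0 -c-> p0 -c-> p0 -c-> p0 -c-> p0 -a-> p3
First repeat at step 1: p0 was already visited.

So i = 0, j = 1, giving x = w[0:0] = ε, y = w[0:1] = c, z = w[1:6] = cccca.
Check: |xy| = 1 ≤ 6 and |y| = 1 ≥ 1. Reading y takes A from p0 back to p0, so every xyⁱz is accepted.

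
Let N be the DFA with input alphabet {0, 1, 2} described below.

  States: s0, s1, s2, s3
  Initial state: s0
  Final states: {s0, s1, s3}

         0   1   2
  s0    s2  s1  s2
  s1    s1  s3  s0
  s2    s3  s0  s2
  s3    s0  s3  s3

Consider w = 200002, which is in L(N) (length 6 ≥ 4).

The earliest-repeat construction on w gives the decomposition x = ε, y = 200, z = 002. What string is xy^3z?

200200200002

xy^3z = ε·200·200·200·002 = 200200200002.
Reading y = 200 takes N from s0 back to s0, so after x·y·y·y the machine is still in s0, and z then leads to the accepting state s3. Hence 200200200002 ∈ L(N).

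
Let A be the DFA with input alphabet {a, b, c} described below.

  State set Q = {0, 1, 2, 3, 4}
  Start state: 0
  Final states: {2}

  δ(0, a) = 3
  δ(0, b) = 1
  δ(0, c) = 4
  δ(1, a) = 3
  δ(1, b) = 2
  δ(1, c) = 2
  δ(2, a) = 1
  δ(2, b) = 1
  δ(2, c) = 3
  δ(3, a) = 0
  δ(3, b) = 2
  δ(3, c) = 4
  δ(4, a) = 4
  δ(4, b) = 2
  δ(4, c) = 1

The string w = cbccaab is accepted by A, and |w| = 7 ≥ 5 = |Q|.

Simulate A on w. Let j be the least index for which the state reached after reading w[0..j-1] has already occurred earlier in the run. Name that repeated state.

Run of A on w = c b c c a a b:
  step 0: 0  (start)
  step 1: 4  (read c: 0→4)
  step 2: 2  (read b: 4→2)
  step 3: 3  (read c: 2→3)
  step 4: 4  (read c: 3→4)   ← first repeat (4 seen earlier)
  step 5: 4  (read a: 4→4)
  step 6: 4  (read a: 4→4)
  step 7: 2  (read b: 4→2)

The earliest repeat is at step j = 4: A is in 4, which it already visited at step i = 1.
With |Q| = 5, pigeonhole forces a state repeat no later than step 5; the substring read between the first and second visits to that state can be pumped.

4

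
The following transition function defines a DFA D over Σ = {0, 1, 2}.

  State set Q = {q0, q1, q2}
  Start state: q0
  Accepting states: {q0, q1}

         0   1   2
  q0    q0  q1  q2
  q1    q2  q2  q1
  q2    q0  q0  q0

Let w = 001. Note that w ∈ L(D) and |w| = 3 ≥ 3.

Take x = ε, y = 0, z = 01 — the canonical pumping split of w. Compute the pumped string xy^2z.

xy^2z = ε·0·0·01 = 0001.
Reading y = 0 takes D from q0 back to q0, so after x·y·y the machine is still in q0, and z then leads to the accepting state q1. Hence 0001 ∈ L(D).

0001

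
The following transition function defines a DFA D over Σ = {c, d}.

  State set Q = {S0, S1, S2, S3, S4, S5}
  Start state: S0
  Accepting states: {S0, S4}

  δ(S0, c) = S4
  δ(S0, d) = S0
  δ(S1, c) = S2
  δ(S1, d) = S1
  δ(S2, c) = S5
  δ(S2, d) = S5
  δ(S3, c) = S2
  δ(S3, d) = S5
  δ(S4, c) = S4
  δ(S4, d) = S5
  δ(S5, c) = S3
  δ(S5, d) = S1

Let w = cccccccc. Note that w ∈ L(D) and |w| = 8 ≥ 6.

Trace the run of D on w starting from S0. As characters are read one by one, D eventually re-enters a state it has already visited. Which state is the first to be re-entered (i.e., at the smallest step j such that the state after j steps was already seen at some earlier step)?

S4

Run of D on w = c c c c c c c c:
  step 0: S0  (start)
  step 1: S4  (read c: S0→S4)
  step 2: S4  (read c: S4→S4)   ← first repeat (S4 seen earlier)
  step 3: S4  (read c: S4→S4)
  step 4: S4  (read c: S4→S4)
  step 5: S4  (read c: S4→S4)
  step 6: S4  (read c: S4→S4)
  step 7: S4  (read c: S4→S4)
  step 8: S4  (read c: S4→S4)

The earliest repeat is at step j = 2: D is in S4, which it already visited at step i = 1.
Pumping length from the standard proof: p = 6 (the number of states). The repeated state found above gives |xy| = j ≤ 6 and |y| = j − i ≥ 1.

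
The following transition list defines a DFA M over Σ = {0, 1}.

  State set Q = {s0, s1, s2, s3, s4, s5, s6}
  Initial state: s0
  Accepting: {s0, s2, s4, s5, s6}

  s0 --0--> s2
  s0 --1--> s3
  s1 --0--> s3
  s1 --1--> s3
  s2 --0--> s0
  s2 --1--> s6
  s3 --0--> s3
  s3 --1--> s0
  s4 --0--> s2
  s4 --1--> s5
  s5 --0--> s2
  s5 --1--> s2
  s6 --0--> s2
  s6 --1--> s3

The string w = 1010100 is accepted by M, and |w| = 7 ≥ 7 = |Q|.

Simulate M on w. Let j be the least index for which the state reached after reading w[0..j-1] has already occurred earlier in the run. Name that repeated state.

Run of M on w = 1 0 1 0 1 0 0:
  step 0: s0  (start)
  step 1: s3  (read 1: s0→s3)
  step 2: s3  (read 0: s3→s3)   ← first repeat (s3 seen earlier)
  step 3: s0  (read 1: s3→s0)
  step 4: s2  (read 0: s0→s2)
  step 5: s6  (read 1: s2→s6)
  step 6: s2  (read 0: s6→s2)
  step 7: s0  (read 0: s2→s0)

The earliest repeat is at step j = 2: M is in s3, which it already visited at step i = 1.
Since M has 7 states, any run of length ≥ 7 visits 7+1 states, so by pigeonhole some state repeats within the first 7 steps — that repeat gives the pumpable loop.

s3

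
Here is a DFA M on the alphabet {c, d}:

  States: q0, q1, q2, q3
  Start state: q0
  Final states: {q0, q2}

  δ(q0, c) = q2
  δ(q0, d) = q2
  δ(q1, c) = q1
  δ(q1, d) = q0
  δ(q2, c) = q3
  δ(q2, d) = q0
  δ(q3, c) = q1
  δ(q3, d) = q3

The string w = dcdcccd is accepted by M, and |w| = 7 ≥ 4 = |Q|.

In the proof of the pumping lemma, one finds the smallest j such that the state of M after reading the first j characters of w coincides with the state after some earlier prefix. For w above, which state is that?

State sequence: q0 -d-> q2 -c-> q3 -d-> q3 -c-> q1 -c-> q1 -c-> q1 -d-> q0
First repeat at step 3: q3 was already visited.

The earliest repeat is at step j = 3: M is in q3, which it already visited at step i = 2.

q3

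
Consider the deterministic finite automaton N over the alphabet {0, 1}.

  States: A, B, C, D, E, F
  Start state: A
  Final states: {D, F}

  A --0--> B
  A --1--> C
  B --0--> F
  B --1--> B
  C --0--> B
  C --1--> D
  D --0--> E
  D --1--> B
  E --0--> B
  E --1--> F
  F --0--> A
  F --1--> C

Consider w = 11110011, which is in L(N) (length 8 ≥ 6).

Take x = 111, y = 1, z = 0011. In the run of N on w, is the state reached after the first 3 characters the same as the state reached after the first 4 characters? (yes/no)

yes

State sequence: A -1-> C -1-> D -1-> B -1-> B

After x (step 3): B. After xy (step 4): B.
They match, so y = 1 drives N around a cycle from B back to itself; pumping y any number of times keeps N in B before reading z, and xyⁱz ∈ L(N) for every i ≥ 0.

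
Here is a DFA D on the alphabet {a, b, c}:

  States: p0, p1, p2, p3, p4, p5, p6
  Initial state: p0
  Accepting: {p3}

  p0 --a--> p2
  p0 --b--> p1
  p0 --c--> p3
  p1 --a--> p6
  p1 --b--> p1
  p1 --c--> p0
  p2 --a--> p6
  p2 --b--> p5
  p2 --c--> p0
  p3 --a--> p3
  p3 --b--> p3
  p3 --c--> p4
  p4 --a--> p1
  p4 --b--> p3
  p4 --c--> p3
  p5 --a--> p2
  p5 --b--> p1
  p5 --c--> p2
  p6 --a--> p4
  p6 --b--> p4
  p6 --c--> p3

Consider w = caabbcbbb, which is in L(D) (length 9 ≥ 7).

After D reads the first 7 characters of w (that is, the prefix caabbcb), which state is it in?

p3

Run of D on the first 7 characters of w = c a a b b c b:
  step 0: p0  (start)
  step 1: p3  (read c: p0→p3)
  step 2: p3  (read a: p3→p3)
  step 3: p3  (read a: p3→p3)
  step 4: p3  (read b: p3→p3)
  step 5: p3  (read b: p3→p3)
  step 6: p4  (read c: p3→p4)
  step 7: p3  (read b: p4→p3)

After reading 7 characters, D is in state p3.
(This kind of state-tracing is the core of the pumping-lemma construction: with 7 states, pigeonhole forces a repeat within the first 7 steps.)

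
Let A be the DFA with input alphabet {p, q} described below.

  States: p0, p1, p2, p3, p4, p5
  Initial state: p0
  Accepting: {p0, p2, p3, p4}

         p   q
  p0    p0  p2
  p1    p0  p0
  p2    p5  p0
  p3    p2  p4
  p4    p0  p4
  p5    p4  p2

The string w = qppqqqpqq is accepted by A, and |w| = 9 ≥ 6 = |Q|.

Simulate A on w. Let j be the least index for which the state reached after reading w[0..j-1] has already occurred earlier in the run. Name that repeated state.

p4

Run of A on w = q p p q q q p q q:
  step 0: p0  (start)
  step 1: p2  (read q: p0→p2)
  step 2: p5  (read p: p2→p5)
  step 3: p4  (read p: p5→p4)
  step 4: p4  (read q: p4→p4)   ← first repeat (p4 seen earlier)
  step 5: p4  (read q: p4→p4)
  step 6: p4  (read q: p4→p4)
  step 7: p0  (read p: p4→p0)
  step 8: p2  (read q: p0→p2)
  step 9: p0  (read q: p2→p0)

The earliest repeat is at step j = 4: A is in p4, which it already visited at step i = 3.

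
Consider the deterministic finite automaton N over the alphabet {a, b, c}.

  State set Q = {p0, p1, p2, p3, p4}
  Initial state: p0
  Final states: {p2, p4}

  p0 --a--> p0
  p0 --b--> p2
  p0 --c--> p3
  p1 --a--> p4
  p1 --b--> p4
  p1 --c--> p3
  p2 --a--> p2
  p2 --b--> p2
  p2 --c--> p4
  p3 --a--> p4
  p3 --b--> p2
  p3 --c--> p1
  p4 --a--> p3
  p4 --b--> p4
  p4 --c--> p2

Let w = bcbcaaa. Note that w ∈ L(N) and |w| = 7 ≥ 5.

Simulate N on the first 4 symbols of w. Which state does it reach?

p2

State sequence: p0 -b-> p2 -c-> p4 -b-> p4 -c-> p2

After reading 4 characters, N is in state p2.
(This kind of state-tracing is the core of the pumping-lemma construction: with 5 states, pigeonhole forces a repeat within the first 5 steps.)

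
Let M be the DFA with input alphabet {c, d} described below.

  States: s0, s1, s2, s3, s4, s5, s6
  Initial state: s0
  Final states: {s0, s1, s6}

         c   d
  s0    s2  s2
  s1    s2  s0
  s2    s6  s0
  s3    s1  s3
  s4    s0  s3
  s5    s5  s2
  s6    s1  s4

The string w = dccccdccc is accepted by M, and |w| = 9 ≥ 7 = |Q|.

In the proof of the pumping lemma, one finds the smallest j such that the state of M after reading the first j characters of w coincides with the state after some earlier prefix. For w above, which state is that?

Run of M on w = d c c c c d c c c:
  step 0: s0  (start)
  step 1: s2  (read d: s0→s2)
  step 2: s6  (read c: s2→s6)
  step 3: s1  (read c: s6→s1)
  step 4: s2  (read c: s1→s2)   ← first repeat (s2 seen earlier)
  step 5: s6  (read c: s2→s6)
  step 6: s4  (read d: s6→s4)
  step 7: s0  (read c: s4→s0)
  step 8: s2  (read c: s0→s2)
  step 9: s6  (read c: s2→s6)

The earliest repeat is at step j = 4: M is in s2, which it already visited at step i = 1.
Since M has 7 states, any run of length ≥ 7 visits 7+1 states, so by pigeonhole some state repeats within the first 7 steps — that repeat gives the pumpable loop.

s2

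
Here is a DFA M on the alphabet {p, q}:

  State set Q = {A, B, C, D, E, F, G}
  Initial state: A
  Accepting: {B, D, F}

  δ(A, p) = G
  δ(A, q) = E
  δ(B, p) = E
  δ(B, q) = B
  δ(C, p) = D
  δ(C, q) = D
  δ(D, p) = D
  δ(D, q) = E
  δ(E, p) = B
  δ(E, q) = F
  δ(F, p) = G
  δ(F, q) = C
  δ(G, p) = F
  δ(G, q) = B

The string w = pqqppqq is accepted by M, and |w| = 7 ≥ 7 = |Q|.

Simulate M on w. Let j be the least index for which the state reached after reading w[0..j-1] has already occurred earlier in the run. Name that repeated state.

Run of M on w = p q q p p q q:
  step 0: A  (start)
  step 1: G  (read p: A→G)
  step 2: B  (read q: G→B)
  step 3: B  (read q: B→B)   ← first repeat (B seen earlier)
  step 4: E  (read p: B→E)
  step 5: B  (read p: E→B)
  step 6: B  (read q: B→B)
  step 7: B  (read q: B→B)

The earliest repeat is at step j = 3: M is in B, which it already visited at step i = 2.
With |Q| = 7, pigeonhole forces a state repeat no later than step 7; the substring read between the first and second visits to that state can be pumped.

B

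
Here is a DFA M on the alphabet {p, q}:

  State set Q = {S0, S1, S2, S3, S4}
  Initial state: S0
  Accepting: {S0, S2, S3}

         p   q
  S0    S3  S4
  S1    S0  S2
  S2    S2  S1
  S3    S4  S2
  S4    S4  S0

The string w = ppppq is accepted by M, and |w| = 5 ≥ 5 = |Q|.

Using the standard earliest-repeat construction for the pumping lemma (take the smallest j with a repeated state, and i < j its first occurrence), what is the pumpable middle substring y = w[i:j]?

State sequence: S0 -p-> S3 -p-> S4 -p-> S4 -p-> S4 -q-> S0
First repeat at step 3: S4 was already visited.

So i = 2, j = 3, giving x = w[0:2] = pp, y = w[2:3] = p, z = w[3:5] = pq.
Check: |xy| = 3 ≤ 5 and |y| = 1 ≥ 1. Reading y takes M from S4 back to S4, so every xyⁱz is accepted.
With |Q| = 5, pigeonhole forces a state repeat no later than step 5; the substring read between the first and second visits to that state can be pumped.

p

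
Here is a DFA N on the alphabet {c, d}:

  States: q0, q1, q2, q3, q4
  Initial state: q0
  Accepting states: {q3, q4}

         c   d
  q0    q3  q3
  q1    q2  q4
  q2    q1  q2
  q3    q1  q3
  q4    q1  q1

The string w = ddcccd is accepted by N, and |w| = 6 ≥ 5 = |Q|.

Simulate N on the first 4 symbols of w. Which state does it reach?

q2

Run of N on the first 4 characters of w = d d c c:
  step 0: q0  (start)
  step 1: q3  (read d: q0→q3)
  step 2: q3  (read d: q3→q3)
  step 3: q1  (read c: q3→q1)
  step 4: q2  (read c: q1→q2)

After reading 4 characters, N is in state q2.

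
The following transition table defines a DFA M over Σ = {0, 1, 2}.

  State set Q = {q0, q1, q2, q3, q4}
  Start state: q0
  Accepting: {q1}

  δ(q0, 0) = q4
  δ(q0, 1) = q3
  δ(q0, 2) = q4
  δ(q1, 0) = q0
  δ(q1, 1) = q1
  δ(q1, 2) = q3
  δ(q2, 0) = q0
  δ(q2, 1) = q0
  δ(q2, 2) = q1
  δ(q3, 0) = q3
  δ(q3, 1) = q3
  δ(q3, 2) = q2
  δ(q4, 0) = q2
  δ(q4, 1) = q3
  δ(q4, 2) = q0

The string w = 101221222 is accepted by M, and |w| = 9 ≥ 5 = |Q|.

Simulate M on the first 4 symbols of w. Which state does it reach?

q2

State sequence: q0 -1-> q3 -0-> q3 -1-> q3 -2-> q2

After reading 4 characters, M is in state q2.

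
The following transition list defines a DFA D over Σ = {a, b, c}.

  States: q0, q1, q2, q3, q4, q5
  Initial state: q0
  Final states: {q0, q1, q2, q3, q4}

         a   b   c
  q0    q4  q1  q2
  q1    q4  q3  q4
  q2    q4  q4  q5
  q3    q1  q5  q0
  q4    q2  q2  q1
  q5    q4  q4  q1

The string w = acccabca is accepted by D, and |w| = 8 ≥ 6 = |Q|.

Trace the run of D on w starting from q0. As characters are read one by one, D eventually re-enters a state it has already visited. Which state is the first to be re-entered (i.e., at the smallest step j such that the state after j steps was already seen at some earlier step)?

Run of D on w = a c c c a b c a:
  step 0: q0  (start)
  step 1: q4  (read a: q0→q4)
  step 2: q1  (read c: q4→q1)
  step 3: q4  (read c: q1→q4)   ← first repeat (q4 seen earlier)
  step 4: q1  (read c: q4→q1)
  step 5: q4  (read a: q1→q4)
  step 6: q2  (read b: q4→q2)
  step 7: q5  (read c: q2→q5)
  step 8: q4  (read a: q5→q4)

The earliest repeat is at step j = 3: D is in q4, which it already visited at step i = 1.

q4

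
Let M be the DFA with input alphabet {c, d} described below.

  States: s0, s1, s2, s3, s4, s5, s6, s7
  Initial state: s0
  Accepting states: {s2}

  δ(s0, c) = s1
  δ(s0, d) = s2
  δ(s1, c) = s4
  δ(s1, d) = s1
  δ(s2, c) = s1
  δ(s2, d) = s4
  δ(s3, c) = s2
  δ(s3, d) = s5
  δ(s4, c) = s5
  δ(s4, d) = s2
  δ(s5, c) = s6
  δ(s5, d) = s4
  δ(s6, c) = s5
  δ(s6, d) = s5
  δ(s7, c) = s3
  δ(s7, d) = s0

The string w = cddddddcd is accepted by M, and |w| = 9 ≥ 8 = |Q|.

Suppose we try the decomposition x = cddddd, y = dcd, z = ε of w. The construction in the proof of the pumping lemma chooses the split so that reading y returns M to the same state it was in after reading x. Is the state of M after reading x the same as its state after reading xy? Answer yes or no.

no

Run of M on the first 9 characters of w = c d d d d d d c d:
  step 0: s0  (start)
  step 1: s1  (read c: s0→s1)
  step 2: s1  (read d: s1→s1)
  step 3: s1  (read d: s1→s1)
  step 4: s1  (read d: s1→s1)
  step 5: s1  (read d: s1→s1)
  step 6: s1  (read d: s1→s1)
  step 7: s1  (read d: s1→s1)
  step 8: s4  (read c: s1→s4)
  step 9: s2  (read d: s4→s2)

After x (step 6): s1. After xy (step 9): s2.
They differ (s1 ≠ s2), so y is not a cycle from the state after x; this split is not the one the pumping-lemma construction produces, and pumping y need not keep the string in L(M).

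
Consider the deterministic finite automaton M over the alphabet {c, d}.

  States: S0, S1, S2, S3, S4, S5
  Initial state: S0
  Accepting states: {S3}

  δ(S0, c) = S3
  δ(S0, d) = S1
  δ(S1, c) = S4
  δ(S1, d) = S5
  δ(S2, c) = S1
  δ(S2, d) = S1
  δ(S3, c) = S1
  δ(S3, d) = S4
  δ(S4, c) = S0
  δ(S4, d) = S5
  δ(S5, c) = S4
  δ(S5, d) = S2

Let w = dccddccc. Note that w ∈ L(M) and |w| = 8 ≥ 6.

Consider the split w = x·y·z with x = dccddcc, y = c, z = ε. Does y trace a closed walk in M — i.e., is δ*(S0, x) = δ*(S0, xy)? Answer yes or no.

State sequence: S0 -d-> S1 -c-> S4 -c-> S0 -d-> S1 -d-> S5 -c-> S4 -c-> S0 -c-> S3

After x (step 7): S0. After xy (step 8): S3.
They differ (S0 ≠ S3), so y is not a cycle from the state after x; this split is not the one the pumping-lemma construction produces, and pumping y need not keep the string in L(M).

no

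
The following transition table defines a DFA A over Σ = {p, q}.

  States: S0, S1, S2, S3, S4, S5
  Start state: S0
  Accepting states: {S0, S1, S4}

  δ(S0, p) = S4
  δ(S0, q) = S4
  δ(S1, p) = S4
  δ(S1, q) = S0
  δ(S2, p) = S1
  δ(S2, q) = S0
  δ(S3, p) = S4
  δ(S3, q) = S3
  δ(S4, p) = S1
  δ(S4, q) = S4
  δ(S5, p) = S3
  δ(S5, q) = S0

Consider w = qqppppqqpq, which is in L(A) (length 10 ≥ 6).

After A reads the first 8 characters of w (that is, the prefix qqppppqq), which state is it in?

State sequence: S0 -q-> S4 -q-> S4 -p-> S1 -p-> S4 -p-> S1 -p-> S4 -q-> S4 -q-> S4

After reading 8 characters, A is in state S4.
(This kind of state-tracing is the core of the pumping-lemma construction: with 6 states, pigeonhole forces a repeat within the first 6 steps.)

S4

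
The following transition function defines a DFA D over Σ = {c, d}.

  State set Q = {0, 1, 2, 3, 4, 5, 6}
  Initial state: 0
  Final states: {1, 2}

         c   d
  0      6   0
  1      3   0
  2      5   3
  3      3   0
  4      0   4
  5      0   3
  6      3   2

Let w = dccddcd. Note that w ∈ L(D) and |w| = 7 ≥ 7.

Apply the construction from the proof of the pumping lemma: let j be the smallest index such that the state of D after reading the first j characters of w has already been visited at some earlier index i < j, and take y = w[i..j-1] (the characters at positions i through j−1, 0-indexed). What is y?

State sequence: 0 -d-> 0 -c-> 6 -c-> 3 -d-> 0 -d-> 0 -c-> 6 -d-> 2
First repeat at step 1: 0 was already visited.

So i = 0, j = 1, giving x = w[0:0] = ε, y = w[0:1] = d, z = w[1:7] = ccddcd.
Check: |xy| = 1 ≤ 7 and |y| = 1 ≥ 1. Reading y takes D from 0 back to 0, so every xyⁱz is accepted.

d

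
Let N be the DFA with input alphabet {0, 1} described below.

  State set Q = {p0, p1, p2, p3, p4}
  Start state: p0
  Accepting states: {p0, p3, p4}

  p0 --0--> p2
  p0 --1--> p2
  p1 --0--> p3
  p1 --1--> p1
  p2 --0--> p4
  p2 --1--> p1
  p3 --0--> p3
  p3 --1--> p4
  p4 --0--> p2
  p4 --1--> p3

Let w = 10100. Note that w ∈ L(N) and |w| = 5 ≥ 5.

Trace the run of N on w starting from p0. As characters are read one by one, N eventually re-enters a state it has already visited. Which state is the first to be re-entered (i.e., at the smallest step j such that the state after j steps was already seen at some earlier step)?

State sequence: p0 -1-> p2 -0-> p4 -1-> p3 -0-> p3 -0-> p3
First repeat at step 4: p3 was already visited.

The earliest repeat is at step j = 4: N is in p3, which it already visited at step i = 3.

p3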